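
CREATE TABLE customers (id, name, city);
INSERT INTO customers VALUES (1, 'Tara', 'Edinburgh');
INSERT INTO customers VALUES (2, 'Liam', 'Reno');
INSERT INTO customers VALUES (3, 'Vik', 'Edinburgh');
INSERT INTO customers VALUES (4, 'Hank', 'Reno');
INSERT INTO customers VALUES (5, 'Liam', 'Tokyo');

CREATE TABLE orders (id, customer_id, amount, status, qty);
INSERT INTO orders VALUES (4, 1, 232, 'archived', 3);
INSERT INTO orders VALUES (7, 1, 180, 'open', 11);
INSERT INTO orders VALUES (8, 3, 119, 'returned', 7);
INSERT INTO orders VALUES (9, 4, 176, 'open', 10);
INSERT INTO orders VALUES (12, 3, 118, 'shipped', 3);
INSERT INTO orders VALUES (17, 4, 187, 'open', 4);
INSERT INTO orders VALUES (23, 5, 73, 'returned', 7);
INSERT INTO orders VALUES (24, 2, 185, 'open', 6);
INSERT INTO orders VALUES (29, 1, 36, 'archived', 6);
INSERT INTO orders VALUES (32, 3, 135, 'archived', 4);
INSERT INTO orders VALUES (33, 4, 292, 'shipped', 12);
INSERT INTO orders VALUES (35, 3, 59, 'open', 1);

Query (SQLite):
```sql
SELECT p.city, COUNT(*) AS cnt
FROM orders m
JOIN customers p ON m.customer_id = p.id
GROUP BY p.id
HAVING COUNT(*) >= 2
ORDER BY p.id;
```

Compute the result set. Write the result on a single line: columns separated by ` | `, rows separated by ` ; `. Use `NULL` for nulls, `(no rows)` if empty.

Edinburgh | 3 ; Edinburgh | 4 ; Reno | 3

Join each orders row to its customers via customer_id.
Group joined rows by customers.id; compute COUNT(*) per group.
HAVING: keep groups with count ≥ 2.
  1: ids {4, 7, 29} → COUNT(*)=3
  2: ids {24} → COUNT(*)=1
  3: ids {8, 12, 32, 35} → COUNT(*)=4
  4: ids {9, 17, 33} → COUNT(*)=3
  5: ids {23} → COUNT(*)=1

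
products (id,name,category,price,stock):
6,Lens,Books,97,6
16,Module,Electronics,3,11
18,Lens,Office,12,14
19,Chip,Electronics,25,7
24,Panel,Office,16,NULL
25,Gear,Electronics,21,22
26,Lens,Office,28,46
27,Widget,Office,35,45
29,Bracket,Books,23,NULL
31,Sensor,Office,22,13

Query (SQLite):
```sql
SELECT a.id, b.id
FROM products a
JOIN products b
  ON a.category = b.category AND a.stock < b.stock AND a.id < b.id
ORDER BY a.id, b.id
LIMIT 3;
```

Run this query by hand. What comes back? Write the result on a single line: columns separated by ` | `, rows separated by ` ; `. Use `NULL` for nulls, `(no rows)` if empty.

16 | 25 ; 18 | 26 ; 18 | 27

Pairs (a,b) with same category, a.stock < b.stock, a.id < b.id.
category groups: Books:{6,29} Electronics:{16,19,25} Office:{18,24,26,27,31}
Ordered by (a.id, b.id); first 3.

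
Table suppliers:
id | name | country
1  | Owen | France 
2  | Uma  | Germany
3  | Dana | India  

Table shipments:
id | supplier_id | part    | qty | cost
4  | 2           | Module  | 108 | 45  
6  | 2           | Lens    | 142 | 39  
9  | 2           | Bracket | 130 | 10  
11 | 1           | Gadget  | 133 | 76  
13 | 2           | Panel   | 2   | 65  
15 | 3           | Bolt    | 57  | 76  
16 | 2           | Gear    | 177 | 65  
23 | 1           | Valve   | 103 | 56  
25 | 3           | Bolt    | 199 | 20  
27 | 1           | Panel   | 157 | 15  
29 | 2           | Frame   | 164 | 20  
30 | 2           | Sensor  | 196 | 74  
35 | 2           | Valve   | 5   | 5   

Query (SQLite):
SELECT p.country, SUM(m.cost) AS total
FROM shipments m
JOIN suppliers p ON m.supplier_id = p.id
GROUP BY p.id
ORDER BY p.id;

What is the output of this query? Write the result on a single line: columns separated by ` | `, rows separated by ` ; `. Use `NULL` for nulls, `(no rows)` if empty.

France | 147 ; Germany | 323 ; India | 96

Join each shipments row to its suppliers via supplier_id.
Group joined rows by suppliers.id; compute SUM(m.cost) per group.
  1: ids {11, 23, 27} → SUM(m.cost)=147
  2: ids {4, 6, 9, 13, 16, 29, 30, 35} → SUM(m.cost)=323
  3: ids {15, 25} → SUM(m.cost)=96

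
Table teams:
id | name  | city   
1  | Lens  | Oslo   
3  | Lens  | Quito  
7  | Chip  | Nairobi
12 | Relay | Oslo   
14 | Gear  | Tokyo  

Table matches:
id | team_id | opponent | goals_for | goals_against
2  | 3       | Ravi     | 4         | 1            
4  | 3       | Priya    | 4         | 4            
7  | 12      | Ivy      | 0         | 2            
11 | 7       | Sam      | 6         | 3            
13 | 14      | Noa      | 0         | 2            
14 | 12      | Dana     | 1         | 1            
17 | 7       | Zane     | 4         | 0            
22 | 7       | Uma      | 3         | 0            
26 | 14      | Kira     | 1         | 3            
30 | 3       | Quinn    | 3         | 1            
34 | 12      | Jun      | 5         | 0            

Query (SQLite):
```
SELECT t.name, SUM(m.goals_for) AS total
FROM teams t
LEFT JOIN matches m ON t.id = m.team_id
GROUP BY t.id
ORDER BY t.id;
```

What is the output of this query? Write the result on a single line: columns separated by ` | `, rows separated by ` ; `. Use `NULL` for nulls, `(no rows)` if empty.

Lens | NULL ; Lens | 11 ; Chip | 13 ; Relay | 6 ; Gear | 1

LEFT JOIN keeps every teams row; unmatched ones get NULL for matches columns.
Group by teams.id and compute SUM(m.goals_for). SUM over an all-NULL group is NULL.
  1: ids {—} → SUM(m.goals_for)=NULL
  3: ids {2, 4, 30} → SUM(m.goals_for)=11
  7: ids {11, 17, 22} → SUM(m.goals_for)=13
  12: ids {7, 14, 34} → SUM(m.goals_for)=6
  14: ids {13, 26} → SUM(m.goals_for)=1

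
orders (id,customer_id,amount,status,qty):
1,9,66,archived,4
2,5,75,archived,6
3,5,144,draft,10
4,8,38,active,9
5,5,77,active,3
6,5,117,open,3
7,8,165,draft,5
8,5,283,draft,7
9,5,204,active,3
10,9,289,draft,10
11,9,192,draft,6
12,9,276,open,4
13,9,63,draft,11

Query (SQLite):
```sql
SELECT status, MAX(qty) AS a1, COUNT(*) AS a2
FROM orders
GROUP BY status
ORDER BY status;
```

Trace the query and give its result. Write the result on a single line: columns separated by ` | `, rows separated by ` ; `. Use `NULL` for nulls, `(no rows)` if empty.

Group orders by status.
Per group compute: MAX(qty), COUNT(*).
  active: ids {4, 5, 9} → MAX(qty)=9, COUNT(*)=3
  archived: ids {1, 2} → MAX(qty)=6, COUNT(*)=2
  draft: ids {3, 7, 8, 10, 11, 13} → MAX(qty)=11, COUNT(*)=6
  open: ids {6, 12} → MAX(qty)=4, COUNT(*)=2

active | 9 | 3 ; archived | 6 | 2 ; draft | 11 | 6 ; open | 4 | 2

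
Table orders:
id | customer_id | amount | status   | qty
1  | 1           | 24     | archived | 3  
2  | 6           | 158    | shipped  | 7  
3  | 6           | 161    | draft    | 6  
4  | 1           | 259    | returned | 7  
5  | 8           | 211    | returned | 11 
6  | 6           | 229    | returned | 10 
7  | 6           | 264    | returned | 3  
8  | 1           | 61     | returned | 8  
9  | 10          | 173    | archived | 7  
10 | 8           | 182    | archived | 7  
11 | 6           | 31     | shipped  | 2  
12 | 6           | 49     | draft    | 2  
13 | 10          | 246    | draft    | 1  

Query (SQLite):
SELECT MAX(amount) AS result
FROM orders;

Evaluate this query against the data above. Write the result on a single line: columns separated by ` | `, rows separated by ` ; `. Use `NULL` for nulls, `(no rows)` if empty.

264

All amount values: [24, 158, 161, 259, 211, 229, 264, 61, 173, 182, 31, 49, 246].
MAX of non-NULL values = 264.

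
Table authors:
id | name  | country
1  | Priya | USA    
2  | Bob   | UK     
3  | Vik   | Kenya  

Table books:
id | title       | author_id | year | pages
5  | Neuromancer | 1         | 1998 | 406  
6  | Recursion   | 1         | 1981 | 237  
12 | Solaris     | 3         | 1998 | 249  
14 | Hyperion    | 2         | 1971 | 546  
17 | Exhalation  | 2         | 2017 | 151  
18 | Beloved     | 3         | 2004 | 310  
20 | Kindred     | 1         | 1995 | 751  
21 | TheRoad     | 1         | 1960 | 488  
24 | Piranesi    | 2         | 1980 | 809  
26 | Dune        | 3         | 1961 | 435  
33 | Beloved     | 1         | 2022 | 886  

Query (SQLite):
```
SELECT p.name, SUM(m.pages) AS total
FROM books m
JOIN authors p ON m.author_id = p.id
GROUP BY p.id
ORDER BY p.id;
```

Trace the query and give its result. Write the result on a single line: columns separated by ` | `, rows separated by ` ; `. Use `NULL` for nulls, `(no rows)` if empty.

Join each books row to its authors via author_id.
Group joined rows by authors.id; compute SUM(m.pages) per group.
  1: ids {5, 6, 20, 21, 33} → SUM(m.pages)=2768
  2: ids {14, 17, 24} → SUM(m.pages)=1506
  3: ids {12, 18, 26} → SUM(m.pages)=994

Priya | 2768 ; Bob | 1506 ; Vik | 994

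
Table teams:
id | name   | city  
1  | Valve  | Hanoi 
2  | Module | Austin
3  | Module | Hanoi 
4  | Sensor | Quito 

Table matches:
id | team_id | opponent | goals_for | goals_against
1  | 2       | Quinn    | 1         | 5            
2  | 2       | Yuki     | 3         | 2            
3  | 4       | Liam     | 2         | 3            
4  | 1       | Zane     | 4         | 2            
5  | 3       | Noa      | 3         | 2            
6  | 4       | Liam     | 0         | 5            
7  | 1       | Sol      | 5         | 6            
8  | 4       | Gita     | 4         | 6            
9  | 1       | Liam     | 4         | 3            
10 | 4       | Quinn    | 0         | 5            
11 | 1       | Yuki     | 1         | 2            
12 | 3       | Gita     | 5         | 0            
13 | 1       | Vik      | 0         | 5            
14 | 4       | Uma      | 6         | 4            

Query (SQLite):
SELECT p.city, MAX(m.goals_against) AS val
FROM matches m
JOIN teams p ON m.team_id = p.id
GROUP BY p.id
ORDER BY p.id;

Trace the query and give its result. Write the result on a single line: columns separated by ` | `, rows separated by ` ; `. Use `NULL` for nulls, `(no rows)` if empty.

Hanoi | 6 ; Austin | 5 ; Hanoi | 2 ; Quito | 6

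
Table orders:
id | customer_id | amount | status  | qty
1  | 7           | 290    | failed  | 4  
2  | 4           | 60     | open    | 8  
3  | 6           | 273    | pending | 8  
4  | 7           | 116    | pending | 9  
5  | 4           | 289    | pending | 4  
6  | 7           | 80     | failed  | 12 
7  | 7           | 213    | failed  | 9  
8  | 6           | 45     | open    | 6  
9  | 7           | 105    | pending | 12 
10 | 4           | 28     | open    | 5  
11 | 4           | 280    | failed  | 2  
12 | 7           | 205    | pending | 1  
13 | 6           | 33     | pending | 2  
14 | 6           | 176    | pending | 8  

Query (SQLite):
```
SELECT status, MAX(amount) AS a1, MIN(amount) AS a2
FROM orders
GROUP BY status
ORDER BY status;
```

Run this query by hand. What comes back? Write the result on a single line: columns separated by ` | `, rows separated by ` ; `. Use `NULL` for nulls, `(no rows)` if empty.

failed | 290 | 80 ; open | 60 | 28 ; pending | 289 | 33

Group orders by status.
Per group compute: MAX(amount), MIN(amount).
  failed: ids {1, 6, 7, 11} → MAX(amount)=290, MIN(amount)=80
  open: ids {2, 8, 10} → MAX(amount)=60, MIN(amount)=28
  pending: ids {3, 4, 5, 9, 12, 13, 14} → MAX(amount)=289, MIN(amount)=33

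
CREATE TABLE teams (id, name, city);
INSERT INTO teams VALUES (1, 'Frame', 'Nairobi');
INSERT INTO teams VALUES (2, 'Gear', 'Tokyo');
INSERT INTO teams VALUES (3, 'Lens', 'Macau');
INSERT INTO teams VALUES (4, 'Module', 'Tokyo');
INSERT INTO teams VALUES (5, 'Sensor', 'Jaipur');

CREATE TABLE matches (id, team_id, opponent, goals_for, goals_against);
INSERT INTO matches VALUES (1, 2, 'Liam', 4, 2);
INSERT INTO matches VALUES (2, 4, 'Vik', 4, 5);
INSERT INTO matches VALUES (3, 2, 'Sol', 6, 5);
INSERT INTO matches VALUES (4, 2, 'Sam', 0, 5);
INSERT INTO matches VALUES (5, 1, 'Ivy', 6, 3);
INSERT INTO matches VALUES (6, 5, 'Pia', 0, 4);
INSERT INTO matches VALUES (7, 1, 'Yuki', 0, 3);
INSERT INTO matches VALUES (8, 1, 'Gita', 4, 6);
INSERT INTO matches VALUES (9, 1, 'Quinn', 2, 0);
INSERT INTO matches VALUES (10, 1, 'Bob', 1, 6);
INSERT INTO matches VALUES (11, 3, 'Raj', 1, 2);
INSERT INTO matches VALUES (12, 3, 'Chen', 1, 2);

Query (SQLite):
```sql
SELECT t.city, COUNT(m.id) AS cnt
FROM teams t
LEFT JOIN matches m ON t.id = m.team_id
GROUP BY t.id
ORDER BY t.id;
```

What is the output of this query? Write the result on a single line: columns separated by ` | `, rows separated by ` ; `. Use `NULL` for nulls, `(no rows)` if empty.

LEFT JOIN keeps every teams row; unmatched ones get NULL for matches columns.
Group by teams.id and compute COUNT(m.id). COUNT(col) of an all-NULL group is 0.
  1: ids {5, 7, 8, 9, 10} → COUNT(m.id)=5
  2: ids {1, 3, 4} → COUNT(m.id)=3
  3: ids {11, 12} → COUNT(m.id)=2
  4: ids {2} → COUNT(m.id)=1
  5: ids {6} → COUNT(m.id)=1

Nairobi | 5 ; Tokyo | 3 ; Macau | 2 ; Tokyo | 1 ; Jaipur | 1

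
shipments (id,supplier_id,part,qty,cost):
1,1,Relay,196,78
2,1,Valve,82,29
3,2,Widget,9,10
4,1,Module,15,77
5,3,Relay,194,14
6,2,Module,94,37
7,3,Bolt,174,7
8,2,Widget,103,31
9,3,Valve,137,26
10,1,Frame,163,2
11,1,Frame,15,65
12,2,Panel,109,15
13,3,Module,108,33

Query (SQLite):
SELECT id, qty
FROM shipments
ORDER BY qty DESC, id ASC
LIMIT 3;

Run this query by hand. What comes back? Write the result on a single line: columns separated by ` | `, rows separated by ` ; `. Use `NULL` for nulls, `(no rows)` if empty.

Sort by qty desc, tiebreak id asc: (196, id=1), (194, id=5), (174, id=7), (163, id=10), (137, id=9), (109, id=12) …. Take first 3.

1 | 196 ; 5 | 194 ; 7 | 174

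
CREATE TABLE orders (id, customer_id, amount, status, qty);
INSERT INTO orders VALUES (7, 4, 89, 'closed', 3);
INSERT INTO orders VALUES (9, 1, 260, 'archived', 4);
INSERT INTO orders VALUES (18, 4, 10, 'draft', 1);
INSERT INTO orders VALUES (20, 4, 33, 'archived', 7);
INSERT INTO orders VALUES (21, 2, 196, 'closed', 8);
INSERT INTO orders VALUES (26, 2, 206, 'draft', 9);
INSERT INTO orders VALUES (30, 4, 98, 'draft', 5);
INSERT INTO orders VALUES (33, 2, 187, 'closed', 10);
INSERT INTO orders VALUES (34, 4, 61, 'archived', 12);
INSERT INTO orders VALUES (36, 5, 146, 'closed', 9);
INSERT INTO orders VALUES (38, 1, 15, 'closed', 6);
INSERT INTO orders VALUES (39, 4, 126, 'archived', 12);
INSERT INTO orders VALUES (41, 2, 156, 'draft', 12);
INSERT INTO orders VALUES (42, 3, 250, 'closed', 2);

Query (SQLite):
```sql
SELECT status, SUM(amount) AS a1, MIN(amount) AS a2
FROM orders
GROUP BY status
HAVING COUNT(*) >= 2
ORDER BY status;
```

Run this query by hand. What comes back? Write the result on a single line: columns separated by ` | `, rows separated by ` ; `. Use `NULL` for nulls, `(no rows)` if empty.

archived | 480 | 33 ; closed | 883 | 15 ; draft | 470 | 10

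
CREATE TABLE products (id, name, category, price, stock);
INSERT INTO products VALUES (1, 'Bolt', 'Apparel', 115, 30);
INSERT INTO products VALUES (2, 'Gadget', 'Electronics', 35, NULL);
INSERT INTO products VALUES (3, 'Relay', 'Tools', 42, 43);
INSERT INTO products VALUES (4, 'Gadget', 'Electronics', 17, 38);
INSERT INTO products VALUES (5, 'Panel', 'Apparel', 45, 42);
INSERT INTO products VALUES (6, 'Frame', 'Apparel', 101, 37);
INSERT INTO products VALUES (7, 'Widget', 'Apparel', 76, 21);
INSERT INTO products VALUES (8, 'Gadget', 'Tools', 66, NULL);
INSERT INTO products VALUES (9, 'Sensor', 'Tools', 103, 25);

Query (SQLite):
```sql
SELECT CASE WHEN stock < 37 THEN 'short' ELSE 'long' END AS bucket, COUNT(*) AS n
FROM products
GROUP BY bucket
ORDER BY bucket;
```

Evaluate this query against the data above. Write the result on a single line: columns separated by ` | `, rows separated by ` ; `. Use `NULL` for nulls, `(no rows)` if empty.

Bucket rows by stock < 37 → 'short' else 'long'; count each bucket.
NULL < 37 is unknown, so NULL stock falls into ELSE → 'long'.

long | 6 ; short | 3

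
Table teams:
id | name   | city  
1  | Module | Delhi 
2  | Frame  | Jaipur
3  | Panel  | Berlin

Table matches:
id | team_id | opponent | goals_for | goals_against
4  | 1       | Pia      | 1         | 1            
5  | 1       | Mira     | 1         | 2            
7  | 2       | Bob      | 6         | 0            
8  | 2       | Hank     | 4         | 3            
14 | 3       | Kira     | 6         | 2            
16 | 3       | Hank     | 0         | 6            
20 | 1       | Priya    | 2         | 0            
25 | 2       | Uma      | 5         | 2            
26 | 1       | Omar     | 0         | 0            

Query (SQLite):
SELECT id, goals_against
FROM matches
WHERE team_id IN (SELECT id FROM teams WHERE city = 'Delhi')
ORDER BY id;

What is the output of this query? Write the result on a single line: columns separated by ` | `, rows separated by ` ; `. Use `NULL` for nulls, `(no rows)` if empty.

4 | 1 ; 5 | 2 ; 20 | 0 ; 26 | 0

Inner query: teams.id where city = 'Delhi'.
Outer: keep matches rows whose team_id is in that set.
Inner query → {1}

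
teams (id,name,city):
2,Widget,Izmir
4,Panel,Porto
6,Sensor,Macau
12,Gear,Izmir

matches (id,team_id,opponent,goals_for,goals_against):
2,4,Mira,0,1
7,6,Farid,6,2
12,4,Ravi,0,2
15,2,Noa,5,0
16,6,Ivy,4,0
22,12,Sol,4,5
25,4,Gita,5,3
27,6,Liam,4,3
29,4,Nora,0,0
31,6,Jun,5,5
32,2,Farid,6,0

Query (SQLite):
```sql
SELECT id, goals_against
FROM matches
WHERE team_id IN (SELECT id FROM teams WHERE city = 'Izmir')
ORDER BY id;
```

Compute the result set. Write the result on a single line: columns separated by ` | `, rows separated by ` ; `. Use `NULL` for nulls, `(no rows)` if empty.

15 | 0 ; 22 | 5 ; 32 | 0

Inner query: teams.id where city = 'Izmir'.
Outer: keep matches rows whose team_id is in that set.
Inner query → {2, 12}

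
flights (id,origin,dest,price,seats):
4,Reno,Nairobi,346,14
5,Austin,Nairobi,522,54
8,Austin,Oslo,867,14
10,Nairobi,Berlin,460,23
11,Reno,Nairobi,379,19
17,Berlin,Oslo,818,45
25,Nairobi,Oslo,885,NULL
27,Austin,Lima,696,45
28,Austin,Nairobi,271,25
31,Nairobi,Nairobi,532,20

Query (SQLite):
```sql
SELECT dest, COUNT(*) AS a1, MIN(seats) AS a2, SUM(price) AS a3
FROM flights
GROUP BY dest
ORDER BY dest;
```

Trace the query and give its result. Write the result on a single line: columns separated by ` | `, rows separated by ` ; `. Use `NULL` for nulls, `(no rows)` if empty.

Berlin | 1 | 23 | 460 ; Lima | 1 | 45 | 696 ; Nairobi | 5 | 14 | 2050 ; Oslo | 3 | 14 | 2570

Group flights by dest.
Per group compute: COUNT(*), MIN(seats), SUM(price).
  Berlin: ids {10} → COUNT(*)=1, MIN(seats)=23, SUM(price)=460
  Lima: ids {27} → COUNT(*)=1, MIN(seats)=45, SUM(price)=696
  Nairobi: ids {4, 5, 11, 28, 31} → COUNT(*)=5, MIN(seats)=14, SUM(price)=2050
  Oslo: ids {8, 17, 25} → COUNT(*)=3, MIN(seats)=14, SUM(price)=2570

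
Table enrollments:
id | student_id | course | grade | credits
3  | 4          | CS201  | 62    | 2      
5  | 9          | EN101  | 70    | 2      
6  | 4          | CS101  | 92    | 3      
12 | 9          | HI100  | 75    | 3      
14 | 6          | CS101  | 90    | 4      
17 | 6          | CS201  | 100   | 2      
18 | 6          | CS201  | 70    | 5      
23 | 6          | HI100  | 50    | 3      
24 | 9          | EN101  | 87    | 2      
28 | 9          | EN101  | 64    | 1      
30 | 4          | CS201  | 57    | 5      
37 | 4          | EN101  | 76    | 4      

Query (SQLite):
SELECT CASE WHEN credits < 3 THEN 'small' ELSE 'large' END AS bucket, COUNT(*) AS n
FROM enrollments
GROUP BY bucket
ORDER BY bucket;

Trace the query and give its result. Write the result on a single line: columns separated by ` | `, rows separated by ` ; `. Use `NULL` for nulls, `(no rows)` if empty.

large | 7 ; small | 5

Bucket rows by credits < 3 → 'small' else 'large'; count each bucket.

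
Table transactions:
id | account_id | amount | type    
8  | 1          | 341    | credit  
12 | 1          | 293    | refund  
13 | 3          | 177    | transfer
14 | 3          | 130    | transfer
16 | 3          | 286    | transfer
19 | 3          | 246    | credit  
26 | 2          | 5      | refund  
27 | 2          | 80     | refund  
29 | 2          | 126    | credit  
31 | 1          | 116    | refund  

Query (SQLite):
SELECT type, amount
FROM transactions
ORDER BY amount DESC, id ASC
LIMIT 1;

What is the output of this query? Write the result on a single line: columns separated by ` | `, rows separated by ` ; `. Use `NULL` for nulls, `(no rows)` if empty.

Sort by amount desc, tiebreak id asc: (341, id=8), (293, id=12), (286, id=16), (246, id=19) …. Take first 1.

credit | 341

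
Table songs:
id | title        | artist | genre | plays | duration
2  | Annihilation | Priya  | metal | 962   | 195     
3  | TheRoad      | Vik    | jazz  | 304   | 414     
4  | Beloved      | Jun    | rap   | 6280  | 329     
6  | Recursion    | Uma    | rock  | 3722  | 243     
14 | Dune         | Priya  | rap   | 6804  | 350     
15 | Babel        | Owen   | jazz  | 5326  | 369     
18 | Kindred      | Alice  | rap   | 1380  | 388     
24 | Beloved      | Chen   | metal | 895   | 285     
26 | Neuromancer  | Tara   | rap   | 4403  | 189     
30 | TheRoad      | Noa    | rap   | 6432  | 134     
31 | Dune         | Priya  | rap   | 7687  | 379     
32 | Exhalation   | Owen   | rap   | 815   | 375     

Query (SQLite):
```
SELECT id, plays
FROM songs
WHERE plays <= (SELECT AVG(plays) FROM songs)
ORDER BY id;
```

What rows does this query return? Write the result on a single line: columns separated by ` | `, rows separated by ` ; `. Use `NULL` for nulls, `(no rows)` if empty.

2 | 962 ; 3 | 304 ; 6 | 3722 ; 18 | 1380 ; 24 | 895 ; 32 | 815

Scalar subquery: AVG(plays) over all songs rows = 3750.833333 (≈; comparison uses full precision).
Keep rows where plays <= that value.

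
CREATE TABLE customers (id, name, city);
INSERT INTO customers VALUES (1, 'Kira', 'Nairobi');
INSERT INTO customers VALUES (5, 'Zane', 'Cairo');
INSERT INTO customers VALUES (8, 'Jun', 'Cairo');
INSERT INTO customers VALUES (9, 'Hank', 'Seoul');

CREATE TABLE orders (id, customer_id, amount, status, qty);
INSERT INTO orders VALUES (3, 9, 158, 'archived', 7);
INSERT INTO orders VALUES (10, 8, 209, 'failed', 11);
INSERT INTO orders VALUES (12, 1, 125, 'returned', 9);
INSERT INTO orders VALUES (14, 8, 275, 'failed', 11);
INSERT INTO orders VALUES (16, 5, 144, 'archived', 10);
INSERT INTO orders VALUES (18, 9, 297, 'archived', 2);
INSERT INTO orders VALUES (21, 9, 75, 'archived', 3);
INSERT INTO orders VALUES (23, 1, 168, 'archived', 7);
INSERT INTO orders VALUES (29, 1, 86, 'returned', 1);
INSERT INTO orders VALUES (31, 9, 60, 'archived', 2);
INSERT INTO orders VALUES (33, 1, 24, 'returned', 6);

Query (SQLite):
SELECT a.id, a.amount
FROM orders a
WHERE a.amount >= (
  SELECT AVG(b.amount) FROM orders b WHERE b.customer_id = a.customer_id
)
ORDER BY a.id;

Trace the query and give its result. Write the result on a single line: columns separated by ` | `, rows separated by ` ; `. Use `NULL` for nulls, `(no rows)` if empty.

For each orders row a, compute AVG(amount) over rows sharing a.customer_id.
Keep row a if a.amount >= that per-group AVG.
  customer_id=1: AVG(amount) = 100.75
  customer_id=5: AVG(amount) = 144.0
  customer_id=8: AVG(amount) = 242.0
  customer_id=9: AVG(amount) = 147.5

3 | 158 ; 12 | 125 ; 14 | 275 ; 16 | 144 ; 18 | 297 ; 23 | 168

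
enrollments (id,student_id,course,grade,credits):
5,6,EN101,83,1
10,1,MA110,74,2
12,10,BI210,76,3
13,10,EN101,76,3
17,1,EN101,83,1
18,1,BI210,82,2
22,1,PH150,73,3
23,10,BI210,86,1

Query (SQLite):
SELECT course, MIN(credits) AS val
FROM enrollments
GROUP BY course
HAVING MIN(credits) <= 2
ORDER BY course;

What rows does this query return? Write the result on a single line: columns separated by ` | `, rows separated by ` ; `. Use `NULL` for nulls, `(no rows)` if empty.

Partition enrollments by course; compute MIN(credits) within each group.
HAVING: keep groups where MIN(credits) <= 2.
  BI210: ids {12, 18, 23} → MIN(credits)=1
  EN101: ids {5, 13, 17} → MIN(credits)=1
  MA110: ids {10} → MIN(credits)=2
  PH150: ids {22} → MIN(credits)=3

BI210 | 1 ; EN101 | 1 ; MA110 | 2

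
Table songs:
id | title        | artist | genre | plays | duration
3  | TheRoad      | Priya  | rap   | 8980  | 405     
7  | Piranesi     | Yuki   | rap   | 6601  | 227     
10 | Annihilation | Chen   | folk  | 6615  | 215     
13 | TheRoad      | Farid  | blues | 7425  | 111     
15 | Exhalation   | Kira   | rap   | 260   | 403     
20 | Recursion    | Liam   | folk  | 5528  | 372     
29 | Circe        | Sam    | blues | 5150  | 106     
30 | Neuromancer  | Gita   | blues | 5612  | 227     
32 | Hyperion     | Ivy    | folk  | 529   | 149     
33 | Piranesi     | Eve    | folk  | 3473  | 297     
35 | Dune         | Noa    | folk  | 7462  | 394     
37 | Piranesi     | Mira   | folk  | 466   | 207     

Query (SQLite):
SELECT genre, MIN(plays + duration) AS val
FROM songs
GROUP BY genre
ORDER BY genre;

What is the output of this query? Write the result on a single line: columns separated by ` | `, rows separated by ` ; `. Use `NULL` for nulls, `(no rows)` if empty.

blues | 5256 ; folk | 673 ; rap | 663

For each row compute plays + duration.
Group by genre; take MIN of the expression per group.
  blues: ids {13, 29, 30} → MIN(plays + duration)=5256
  folk: ids {10, 20, 32, 33, 35, 37} → MIN(plays + duration)=673
  rap: ids {3, 7, 15} → MIN(plays + duration)=663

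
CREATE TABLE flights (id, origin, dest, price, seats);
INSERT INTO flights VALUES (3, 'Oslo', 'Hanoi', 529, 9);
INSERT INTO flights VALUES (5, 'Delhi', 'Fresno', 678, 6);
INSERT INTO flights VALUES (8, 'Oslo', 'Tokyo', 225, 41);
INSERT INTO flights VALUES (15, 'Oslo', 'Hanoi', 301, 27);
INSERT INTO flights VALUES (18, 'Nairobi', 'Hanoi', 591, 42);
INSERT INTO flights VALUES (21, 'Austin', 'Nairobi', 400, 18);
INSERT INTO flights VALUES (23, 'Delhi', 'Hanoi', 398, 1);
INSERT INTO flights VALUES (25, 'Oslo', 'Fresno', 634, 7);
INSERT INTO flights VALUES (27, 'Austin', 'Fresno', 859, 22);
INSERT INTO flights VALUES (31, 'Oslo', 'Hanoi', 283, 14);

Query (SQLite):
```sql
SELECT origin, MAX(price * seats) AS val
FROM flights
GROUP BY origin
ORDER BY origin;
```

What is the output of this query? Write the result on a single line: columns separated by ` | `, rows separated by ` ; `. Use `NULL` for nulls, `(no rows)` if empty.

For each row compute price * seats.
Group by origin; take MAX of the expression per group.
  Austin: ids {21, 27} → MAX(price * seats)=18898
  Delhi: ids {5, 23} → MAX(price * seats)=4068
  Nairobi: ids {18} → MAX(price * seats)=24822
  Oslo: ids {3, 8, 15, 25, 31} → MAX(price * seats)=9225

Austin | 18898 ; Delhi | 4068 ; Nairobi | 24822 ; Oslo | 9225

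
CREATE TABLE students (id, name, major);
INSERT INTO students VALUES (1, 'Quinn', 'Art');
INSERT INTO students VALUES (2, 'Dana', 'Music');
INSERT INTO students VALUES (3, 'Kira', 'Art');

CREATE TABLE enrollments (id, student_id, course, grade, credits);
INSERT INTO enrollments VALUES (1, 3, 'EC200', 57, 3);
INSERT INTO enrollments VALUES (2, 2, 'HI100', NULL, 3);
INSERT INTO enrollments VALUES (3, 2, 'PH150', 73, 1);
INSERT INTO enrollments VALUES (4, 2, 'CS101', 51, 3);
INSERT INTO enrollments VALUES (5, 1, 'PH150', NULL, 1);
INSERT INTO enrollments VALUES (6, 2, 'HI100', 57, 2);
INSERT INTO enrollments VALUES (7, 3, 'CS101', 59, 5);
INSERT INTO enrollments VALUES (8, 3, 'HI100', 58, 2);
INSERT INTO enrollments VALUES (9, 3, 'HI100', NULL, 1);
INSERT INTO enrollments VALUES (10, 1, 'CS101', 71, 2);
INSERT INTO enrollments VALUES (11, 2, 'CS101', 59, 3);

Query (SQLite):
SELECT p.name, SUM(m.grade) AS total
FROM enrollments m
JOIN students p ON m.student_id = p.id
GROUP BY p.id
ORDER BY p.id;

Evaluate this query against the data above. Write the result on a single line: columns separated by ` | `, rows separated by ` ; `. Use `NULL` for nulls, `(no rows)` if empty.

Join each enrollments row to its students via student_id.
Group joined rows by students.id; compute SUM(m.grade) per group.
  1: ids {5, 10} → SUM(m.grade)=71
  2: ids {2, 3, 4, 6, 11} → SUM(m.grade)=240
  3: ids {1, 7, 8, 9} → SUM(m.grade)=174

Quinn | 71 ; Dana | 240 ; Kira | 174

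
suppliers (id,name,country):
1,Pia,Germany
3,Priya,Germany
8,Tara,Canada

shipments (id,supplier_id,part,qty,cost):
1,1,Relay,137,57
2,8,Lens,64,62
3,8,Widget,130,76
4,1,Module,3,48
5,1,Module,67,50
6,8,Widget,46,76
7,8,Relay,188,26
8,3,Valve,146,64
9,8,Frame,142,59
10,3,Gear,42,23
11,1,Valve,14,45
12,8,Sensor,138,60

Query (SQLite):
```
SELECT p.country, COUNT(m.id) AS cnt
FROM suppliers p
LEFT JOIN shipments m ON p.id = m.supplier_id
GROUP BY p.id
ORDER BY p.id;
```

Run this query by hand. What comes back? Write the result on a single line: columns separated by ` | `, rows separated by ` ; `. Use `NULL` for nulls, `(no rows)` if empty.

LEFT JOIN keeps every suppliers row; unmatched ones get NULL for shipments columns.
Group by suppliers.id and compute COUNT(m.id). COUNT(col) of an all-NULL group is 0.
  1: ids {1, 4, 5, 11} → COUNT(m.id)=4
  3: ids {8, 10} → COUNT(m.id)=2
  8: ids {2, 3, 6, 7, 9, 12} → COUNT(m.id)=6

Germany | 4 ; Germany | 2 ; Canada | 6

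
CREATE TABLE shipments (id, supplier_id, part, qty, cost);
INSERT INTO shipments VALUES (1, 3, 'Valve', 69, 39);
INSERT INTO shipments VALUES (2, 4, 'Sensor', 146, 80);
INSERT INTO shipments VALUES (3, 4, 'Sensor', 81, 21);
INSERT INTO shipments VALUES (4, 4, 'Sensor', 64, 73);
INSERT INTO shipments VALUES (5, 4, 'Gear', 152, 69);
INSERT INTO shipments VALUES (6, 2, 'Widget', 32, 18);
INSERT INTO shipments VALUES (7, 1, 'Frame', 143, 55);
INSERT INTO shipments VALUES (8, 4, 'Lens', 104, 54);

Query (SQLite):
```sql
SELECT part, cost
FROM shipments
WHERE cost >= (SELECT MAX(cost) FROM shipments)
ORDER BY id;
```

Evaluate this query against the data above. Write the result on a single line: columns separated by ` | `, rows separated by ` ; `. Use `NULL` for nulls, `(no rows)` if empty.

Scalar subquery: MAX(cost) over all shipments rows = 80.
Keep rows where cost >= that value.

Sensor | 80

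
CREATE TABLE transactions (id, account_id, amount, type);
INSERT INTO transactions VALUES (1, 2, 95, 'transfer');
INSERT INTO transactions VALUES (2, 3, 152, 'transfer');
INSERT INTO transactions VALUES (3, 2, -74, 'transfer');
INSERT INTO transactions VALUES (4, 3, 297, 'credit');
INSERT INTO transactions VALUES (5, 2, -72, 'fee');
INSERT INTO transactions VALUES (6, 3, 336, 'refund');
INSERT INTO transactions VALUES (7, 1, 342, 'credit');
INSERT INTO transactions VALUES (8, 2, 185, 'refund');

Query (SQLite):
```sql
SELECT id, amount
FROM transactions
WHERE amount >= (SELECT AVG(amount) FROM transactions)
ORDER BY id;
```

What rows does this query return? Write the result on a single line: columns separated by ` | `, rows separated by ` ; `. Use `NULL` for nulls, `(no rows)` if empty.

4 | 297 ; 6 | 336 ; 7 | 342 ; 8 | 185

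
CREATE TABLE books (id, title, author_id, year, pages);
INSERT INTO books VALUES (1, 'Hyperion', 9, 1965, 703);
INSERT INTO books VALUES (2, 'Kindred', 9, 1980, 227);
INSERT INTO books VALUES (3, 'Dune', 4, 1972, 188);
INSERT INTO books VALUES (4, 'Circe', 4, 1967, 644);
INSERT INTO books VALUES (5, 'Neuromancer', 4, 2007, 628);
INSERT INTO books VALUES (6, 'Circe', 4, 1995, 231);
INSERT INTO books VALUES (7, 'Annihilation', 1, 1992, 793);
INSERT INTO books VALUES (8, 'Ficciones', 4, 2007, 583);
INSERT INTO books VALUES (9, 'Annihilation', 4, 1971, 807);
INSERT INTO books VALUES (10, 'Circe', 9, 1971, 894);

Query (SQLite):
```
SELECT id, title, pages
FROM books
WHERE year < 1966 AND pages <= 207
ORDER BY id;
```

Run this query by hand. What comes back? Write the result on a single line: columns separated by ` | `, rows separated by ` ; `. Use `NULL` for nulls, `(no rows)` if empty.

year < 1966: ids {1}
pages <= 207: ids {3}
Combine with AND.

(no rows)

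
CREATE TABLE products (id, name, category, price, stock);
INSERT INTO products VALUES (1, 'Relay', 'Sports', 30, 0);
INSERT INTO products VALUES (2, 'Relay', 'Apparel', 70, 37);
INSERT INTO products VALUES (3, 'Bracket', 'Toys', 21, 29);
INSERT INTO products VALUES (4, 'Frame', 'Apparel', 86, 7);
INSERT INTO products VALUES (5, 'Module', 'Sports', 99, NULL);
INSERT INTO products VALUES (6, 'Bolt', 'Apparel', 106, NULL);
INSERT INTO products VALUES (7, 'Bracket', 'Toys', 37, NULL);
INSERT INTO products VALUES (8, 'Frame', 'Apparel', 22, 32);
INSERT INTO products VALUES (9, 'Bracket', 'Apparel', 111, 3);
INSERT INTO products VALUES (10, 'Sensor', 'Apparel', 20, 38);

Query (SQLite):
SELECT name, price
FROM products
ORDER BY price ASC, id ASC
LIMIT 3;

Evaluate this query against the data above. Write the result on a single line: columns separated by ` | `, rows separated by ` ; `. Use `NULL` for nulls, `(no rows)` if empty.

Sensor | 20 ; Bracket | 21 ; Frame | 22

Sort by price asc, tiebreak id asc: (20, id=10), (21, id=3), (22, id=8), (30, id=1), (37, id=7), (70, id=2) …. Take first 3.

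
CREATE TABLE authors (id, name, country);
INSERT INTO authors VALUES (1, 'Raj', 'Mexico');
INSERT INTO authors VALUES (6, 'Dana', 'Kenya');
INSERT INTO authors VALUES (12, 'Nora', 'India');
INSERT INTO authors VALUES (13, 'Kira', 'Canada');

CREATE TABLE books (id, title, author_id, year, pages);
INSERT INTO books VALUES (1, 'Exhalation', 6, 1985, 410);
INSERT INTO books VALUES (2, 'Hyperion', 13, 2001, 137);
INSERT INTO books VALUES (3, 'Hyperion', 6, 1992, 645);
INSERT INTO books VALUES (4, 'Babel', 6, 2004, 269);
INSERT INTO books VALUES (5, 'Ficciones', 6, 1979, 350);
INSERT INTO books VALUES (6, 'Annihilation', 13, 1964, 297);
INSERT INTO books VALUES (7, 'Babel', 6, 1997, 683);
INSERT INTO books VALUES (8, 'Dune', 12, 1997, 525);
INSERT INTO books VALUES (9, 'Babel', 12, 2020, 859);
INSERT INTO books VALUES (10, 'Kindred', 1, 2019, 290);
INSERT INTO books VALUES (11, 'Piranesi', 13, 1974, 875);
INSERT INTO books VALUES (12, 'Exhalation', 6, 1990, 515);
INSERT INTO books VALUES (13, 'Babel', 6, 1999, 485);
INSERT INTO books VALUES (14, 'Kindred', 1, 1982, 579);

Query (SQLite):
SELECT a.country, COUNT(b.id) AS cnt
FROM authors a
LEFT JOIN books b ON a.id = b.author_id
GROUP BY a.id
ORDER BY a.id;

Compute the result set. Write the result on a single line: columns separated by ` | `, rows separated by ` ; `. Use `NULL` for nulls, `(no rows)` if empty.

Mexico | 2 ; Kenya | 7 ; India | 2 ; Canada | 3

LEFT JOIN keeps every authors row; unmatched ones get NULL for books columns.
Group by authors.id and compute COUNT(b.id). COUNT(col) of an all-NULL group is 0.
  1: ids {10, 14} → COUNT(b.id)=2
  6: ids {1, 3, 4, 5, 7, 12, 13} → COUNT(b.id)=7
  12: ids {8, 9} → COUNT(b.id)=2
  13: ids {2, 6, 11} → COUNT(b.id)=3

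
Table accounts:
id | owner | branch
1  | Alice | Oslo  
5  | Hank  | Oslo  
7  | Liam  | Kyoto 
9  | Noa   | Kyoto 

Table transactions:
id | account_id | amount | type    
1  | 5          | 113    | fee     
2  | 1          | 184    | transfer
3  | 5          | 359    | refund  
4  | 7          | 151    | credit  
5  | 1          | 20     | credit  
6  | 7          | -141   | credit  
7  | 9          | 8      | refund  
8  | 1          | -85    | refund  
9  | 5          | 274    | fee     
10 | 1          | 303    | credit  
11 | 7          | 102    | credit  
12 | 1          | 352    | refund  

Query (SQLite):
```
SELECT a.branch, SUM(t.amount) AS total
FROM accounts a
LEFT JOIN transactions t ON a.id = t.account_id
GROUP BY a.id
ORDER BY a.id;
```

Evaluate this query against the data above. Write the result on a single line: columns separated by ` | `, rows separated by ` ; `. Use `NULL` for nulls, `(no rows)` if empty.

LEFT JOIN keeps every accounts row; unmatched ones get NULL for transactions columns.
Group by accounts.id and compute SUM(t.amount). SUM over an all-NULL group is NULL.
  1: ids {2, 5, 8, 10, 12} → SUM(t.amount)=774
  5: ids {1, 3, 9} → SUM(t.amount)=746
  7: ids {4, 6, 11} → SUM(t.amount)=112
  9: ids {7} → SUM(t.amount)=8

Oslo | 774 ; Oslo | 746 ; Kyoto | 112 ; Kyoto | 8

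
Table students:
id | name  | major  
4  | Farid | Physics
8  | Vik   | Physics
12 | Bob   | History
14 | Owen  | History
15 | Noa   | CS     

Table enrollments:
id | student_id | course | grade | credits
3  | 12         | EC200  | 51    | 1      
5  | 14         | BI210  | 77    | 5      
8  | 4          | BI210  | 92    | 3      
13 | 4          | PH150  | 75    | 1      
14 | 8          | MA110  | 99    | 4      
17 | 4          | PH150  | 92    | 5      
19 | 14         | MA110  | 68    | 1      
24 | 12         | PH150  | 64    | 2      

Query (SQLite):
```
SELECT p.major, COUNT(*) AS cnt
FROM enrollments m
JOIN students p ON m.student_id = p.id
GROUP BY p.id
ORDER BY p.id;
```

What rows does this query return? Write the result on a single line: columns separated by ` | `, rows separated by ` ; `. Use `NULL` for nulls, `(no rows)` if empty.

Join each enrollments row to its students via student_id.
Group joined rows by students.id; compute COUNT(*) per group.
  4: ids {8, 13, 17} → COUNT(*)=3
  8: ids {14} → COUNT(*)=1
  12: ids {3, 24} → COUNT(*)=2
  14: ids {5, 19} → COUNT(*)=2

Physics | 3 ; Physics | 1 ; History | 2 ; History | 2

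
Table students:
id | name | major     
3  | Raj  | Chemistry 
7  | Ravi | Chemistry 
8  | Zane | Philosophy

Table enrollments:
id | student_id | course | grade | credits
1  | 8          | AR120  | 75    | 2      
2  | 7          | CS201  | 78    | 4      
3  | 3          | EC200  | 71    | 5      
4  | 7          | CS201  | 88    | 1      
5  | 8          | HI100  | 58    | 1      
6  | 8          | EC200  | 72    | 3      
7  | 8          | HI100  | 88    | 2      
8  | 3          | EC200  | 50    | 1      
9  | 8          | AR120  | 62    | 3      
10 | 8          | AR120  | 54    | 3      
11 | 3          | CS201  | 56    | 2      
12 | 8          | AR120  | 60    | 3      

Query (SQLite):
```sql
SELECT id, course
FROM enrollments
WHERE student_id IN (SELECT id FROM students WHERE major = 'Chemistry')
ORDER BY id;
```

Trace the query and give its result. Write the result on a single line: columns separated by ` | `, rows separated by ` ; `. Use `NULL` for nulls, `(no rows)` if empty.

Inner query: students.id where major = 'Chemistry'.
Outer: keep enrollments rows whose student_id is in that set.
Inner query → {3, 7}

2 | CS201 ; 3 | EC200 ; 4 | CS201 ; 8 | EC200 ; 11 | CS201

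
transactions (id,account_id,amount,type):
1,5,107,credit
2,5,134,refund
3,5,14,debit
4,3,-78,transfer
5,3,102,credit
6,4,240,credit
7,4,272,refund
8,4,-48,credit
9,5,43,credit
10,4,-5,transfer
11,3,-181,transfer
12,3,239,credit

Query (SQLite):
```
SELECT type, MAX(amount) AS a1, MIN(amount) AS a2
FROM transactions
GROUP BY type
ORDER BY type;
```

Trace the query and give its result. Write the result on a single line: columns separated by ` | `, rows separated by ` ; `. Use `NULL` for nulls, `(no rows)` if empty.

Group transactions by type.
Per group compute: MAX(amount), MIN(amount).
  credit: ids {1, 5, 6, 8, 9, 12} → MAX(amount)=240, MIN(amount)=-48
  debit: ids {3} → MAX(amount)=14, MIN(amount)=14
  refund: ids {2, 7} → MAX(amount)=272, MIN(amount)=134
  transfer: ids {4, 10, 11} → MAX(amount)=-5, MIN(amount)=-181

credit | 240 | -48 ; debit | 14 | 14 ; refund | 272 | 134 ; transfer | -5 | -181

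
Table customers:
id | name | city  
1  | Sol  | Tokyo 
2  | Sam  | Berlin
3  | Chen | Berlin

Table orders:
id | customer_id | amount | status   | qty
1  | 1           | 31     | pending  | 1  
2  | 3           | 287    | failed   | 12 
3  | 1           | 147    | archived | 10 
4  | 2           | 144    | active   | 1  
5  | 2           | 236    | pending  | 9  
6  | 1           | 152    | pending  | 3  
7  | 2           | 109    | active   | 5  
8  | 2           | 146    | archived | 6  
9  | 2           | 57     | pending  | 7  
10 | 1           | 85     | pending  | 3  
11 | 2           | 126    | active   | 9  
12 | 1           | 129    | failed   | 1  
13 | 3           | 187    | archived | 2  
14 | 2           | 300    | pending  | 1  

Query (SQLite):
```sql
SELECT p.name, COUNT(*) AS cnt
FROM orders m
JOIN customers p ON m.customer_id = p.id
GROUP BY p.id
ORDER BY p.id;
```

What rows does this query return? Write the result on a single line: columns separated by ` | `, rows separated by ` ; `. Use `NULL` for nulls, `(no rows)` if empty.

Join each orders row to its customers via customer_id.
Group joined rows by customers.id; compute COUNT(*) per group.
  1: ids {1, 3, 6, 10, 12} → COUNT(*)=5
  2: ids {4, 5, 7, 8, 9, 11, 14} → COUNT(*)=7
  3: ids {2, 13} → COUNT(*)=2

Sol | 5 ; Sam | 7 ; Chen | 2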